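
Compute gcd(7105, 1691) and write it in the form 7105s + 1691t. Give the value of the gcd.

1

Repeated division:
7105 = 4×1691 + 341
1691 = 4×341 + 327
341 = 1×327 + 14
327 = 23×14 + 5
14 = 2×5 + 4
5 = 1×4 + 1
4 = 4×1 + 0
gcd(7105, 1691) = 1.
Back-substituting:
1 = 5 − 4
1 = −14 + 3·5
1 = 3·327 − 70·14
1 = −70·341 + 73·327
1 = 73·1691 − 362·341
1 = −362·7105 + 1521·1691
So 1 = (-362)·7105 + (1521)·1691.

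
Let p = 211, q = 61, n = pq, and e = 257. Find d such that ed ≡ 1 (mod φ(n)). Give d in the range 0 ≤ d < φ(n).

φ(n) = (p−1)(q−1) = 210·60 = 12600.
Need d with 257·d ≡ 1 (mod 12600). Apply the extended Euclidean algorithm:
12600 = 49×257 + 7
257 = 36×7 + 5
7 = 1×5 + 2
5 = 2×2 + 1
2 = 2×1 + 0
Back-substitute:
1 = 5 − 2·2
1 = −2·7 + 3·5
1 = 3·257 − 110·7
1 = −110·12600 + 5393·257
So 257·5393 ≡ 1 (mod 12600), hence d = 5393.

5393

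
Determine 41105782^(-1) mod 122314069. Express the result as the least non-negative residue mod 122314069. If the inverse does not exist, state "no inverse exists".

Apply the Euclidean algorithm to 122314069 and 41105782:
122314069 = 2·41105782 + 40102505
41105782 = 1·40102505 + 1003277
40102505 = 39·1003277 + 974702
1003277 = 1·974702 + 28575
974702 = 34·28575 + 3152
28575 = 9·3152 + 207
3152 = 15·207 + 47
207 = 4·47 + 19
47 = 2·19 + 9
19 = 2·9 + 1
9 = 9·1 + 0
Since gcd(41105782, 122314069) = 1, back-substitute to write 1 as a combination:
1 = 19 − 2·9
1 = −2·47 + 5·19
1 = 5·207 − 22·47
1 = −22·3152 + 335·207
1 = 335·28575 − 3037·3152
1 = −3037·974702 + 103593·28575
1 = 103593·1003277 − 106630·974702
1 = −106630·40102505 + 4262163·1003277
1 = 4262163·41105782 − 4368793·40102505
1 = −4368793·122314069 + 12999749·41105782
So 41105782·12999749 ≡ 1 (mod 122314069).

12999749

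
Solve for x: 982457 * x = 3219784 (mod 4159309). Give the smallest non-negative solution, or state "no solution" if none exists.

no solution

gcd(982457, 4159309):
4159309 = 4*982457 + 229481
982457 = 4*229481 + 64533
229481 = 3*64533 + 35882
64533 = 1*35882 + 28651
35882 = 1*28651 + 7231
28651 = 3*7231 + 6958
7231 = 1*6958 + 273
6958 = 25*273 + 133
273 = 2*133 + 7
133 = 19*7 + 0
gcd = 7, but 7 ∤ 3219784, so the congruence has no solution.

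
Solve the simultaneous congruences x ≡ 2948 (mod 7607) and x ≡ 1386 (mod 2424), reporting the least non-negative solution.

Write x = 2948 + 7607·k. Then 7607·k ≡ 1386 − 2948 ≡ 862 (mod 2424).
Need 7607⁻¹ mod 2424. Extended Euclid on (2424, 335):
2424 = 7·335 + 79
335 = 4·79 + 19
79 = 4·19 + 3
19 = 6·3 + 1
3 = 3·1 + 0
Back-substitute:
1 = 19 − 6·3
1 = −6·79 + 25·19
1 = 25·335 − 106·79
1 = −106·2424 + 767·335
7607⁻¹ ≡ 767 (mod 2424), so k ≡ 767·862 ≡ 1826 (mod 2424).
x = 2948 + 7607·1826 = 13893330.

13893330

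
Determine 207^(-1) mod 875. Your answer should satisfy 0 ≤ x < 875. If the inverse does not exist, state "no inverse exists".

Apply the Euclidean algorithm to 875 and 207:
875 = 4·207 + 47
207 = 4·47 + 19
47 = 2·19 + 9
19 = 2·9 + 1
9 = 9·1 + 0
The gcd is 1. Working backward:
1 = 19 − 2·9
1 = −2·47 + 5·19
1 = 5·207 − 22·47
1 = −22·875 + 93·207
So 207·93 ≡ 1 (mod 875).

93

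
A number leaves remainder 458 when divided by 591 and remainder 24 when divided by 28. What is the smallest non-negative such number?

8732

Write x = 458 + 591·k. Then 591·k ≡ 24 − 458 ≡ 14 (mod 28).
Need 591⁻¹ mod 28. Extended Euclid on (28, 3):
28 = 9×3 + 1
3 = 3×1 + 0
Back-substitute:
1 = 28 − 9·3
591⁻¹ ≡ 19 (mod 28), so k ≡ 19·14 ≡ 14 (mod 28).
x = 458 + 591·14 = 8732.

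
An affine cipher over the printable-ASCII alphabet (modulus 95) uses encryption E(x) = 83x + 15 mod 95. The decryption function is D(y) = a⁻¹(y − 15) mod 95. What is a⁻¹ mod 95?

87

Extended Euclidean algorithm:
95 = 1·83 + 12
83 = 6·12 + 11
12 = 1·11 + 1
11 = 11·1 + 0
Since gcd(83, 95) = 1, back-substitute to write 1 as a combination:
1 = 12 − 11
1 = −83 + 7·12
1 = 7·95 − 8·83
Thus 83·(-8) ≡ 1 (mod 95); reducing, -8 mod 95 = 87.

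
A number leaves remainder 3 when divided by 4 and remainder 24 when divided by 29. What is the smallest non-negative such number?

Write x = 3 + 4·k. Then 4·k ≡ 24 − 3 ≡ 21 (mod 29).
Need 4⁻¹ mod 29. Extended Euclid on (29, 4):
29 = 7×4 + 1
4 = 4×1 + 0
Back-substitute:
1 = 29 − 7·4
4⁻¹ ≡ 22 (mod 29), so k ≡ 22·21 ≡ 27 (mod 29).
x = 3 + 4·27 = 111.

111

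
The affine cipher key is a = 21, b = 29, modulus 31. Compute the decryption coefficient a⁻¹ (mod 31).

3

Run Euclid on (31, 21):
31 = 1·21 + 10
21 = 2·10 + 1
10 = 10·1 + 0
The gcd is 1. Working backward:
1 = 21 − 2·10
1 = −2·31 + 3·21
So 21·3 ≡ 1 (mod 31).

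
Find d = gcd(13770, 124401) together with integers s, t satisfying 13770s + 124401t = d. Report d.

Apply Euclid's algorithm to 124401 and 13770:
124401 = 9·13770 + 471
13770 = 29·471 + 111
471 = 4·111 + 27
111 = 4·27 + 3
27 = 9·3 + 0
gcd(13770, 124401) = 3.
Express as a combination:
3 = 111 − 4·27
3 = −4·471 + 17·111
3 = 17·13770 − 497·471
3 = −497·124401 + 4490·13770
So 3 = (-497)·124401 + (4490)·13770.

3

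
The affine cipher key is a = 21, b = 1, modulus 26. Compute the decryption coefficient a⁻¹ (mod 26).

Apply the Euclidean algorithm to 26 and 21:
26 = 1·21 + 5
21 = 4·5 + 1
5 = 5·1 + 0
The gcd is 1. Working backward:
1 = 21 − 4·5
1 = −4·26 + 5·21
So 21·5 ≡ 1 (mod 26).

5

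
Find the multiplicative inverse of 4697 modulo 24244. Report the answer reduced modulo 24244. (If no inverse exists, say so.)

no inverse exists

Euclidean algorithm on 24244, 4697:
24244 = 5·4697 + 759
4697 = 6·759 + 143
759 = 5·143 + 44
143 = 3·44 + 11
44 = 4·11 + 0
Since gcd = 11 > 1, 4697 is not a unit mod 24244.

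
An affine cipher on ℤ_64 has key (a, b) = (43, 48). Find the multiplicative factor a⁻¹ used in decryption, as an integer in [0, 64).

Extended Euclidean algorithm:
64 = 1×43 + 21
43 = 2×21 + 1
21 = 21×1 + 0
The gcd is 1. Working backward:
1 = 43 − 2·21
1 = −2·64 + 3·43
So 43·3 ≡ 1 (mod 64).

3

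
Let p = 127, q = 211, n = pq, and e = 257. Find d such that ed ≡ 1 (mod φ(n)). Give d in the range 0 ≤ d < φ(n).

19253

φ(n) = (p−1)(q−1) = 126·210 = 26460.
Need d with 257·d ≡ 1 (mod 26460). Apply the extended Euclidean algorithm:
26460 = 102*257 + 246
257 = 1*246 + 11
246 = 22*11 + 4
11 = 2*4 + 3
4 = 1*3 + 1
3 = 3*1 + 0
Back-substitute:
1 = 4 − 3
1 = −11 + 3·4
1 = 3·246 − 67·11
1 = −67·257 + 70·246
1 = 70·26460 − 7207·257
So 257·(-7207) ≡ 1 (mod 26460), hence d ≡ -7207 ≡ 19253 (mod 26460).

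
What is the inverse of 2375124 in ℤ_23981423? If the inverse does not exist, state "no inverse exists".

Extended Euclidean algorithm:
23981423 = 10×2375124 + 230183
2375124 = 10×230183 + 73294
230183 = 3×73294 + 10301
73294 = 7×10301 + 1187
10301 = 8×1187 + 805
1187 = 1×805 + 382
805 = 2×382 + 41
382 = 9×41 + 13
41 = 3×13 + 2
13 = 6×2 + 1
2 = 2×1 + 0
gcd = 1, so the inverse exists. Back-substitute:
1 = 13 − 6·2
1 = −6·41 + 19·13
1 = 19·382 − 177·41
1 = −177·805 + 373·382
1 = 373·1187 − 550·805
1 = −550·10301 + 4773·1187
1 = 4773·73294 − 33961·10301
1 = −33961·230183 + 106656·73294
1 = 106656·2375124 − 1100521·230183
1 = −1100521·23981423 + 11111866·2375124
So 2375124·11111866 ≡ 1 (mod 23981423).

11111866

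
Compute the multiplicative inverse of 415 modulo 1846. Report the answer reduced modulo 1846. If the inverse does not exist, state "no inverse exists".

Extended Euclidean algorithm:
1846 = 4×415 + 186
415 = 2×186 + 43
186 = 4×43 + 14
43 = 3×14 + 1
14 = 14×1 + 0
Since gcd(415, 1846) = 1, back-substitute to write 1 as a combination:
1 = 43 − 3·14
1 = −3·186 + 13·43
1 = 13·415 − 29·186
1 = −29·1846 + 129·415
So 415·129 ≡ 1 (mod 1846).

129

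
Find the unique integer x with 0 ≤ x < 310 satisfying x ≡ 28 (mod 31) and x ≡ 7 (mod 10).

Write x = 28 + 31·k. Then 31·k ≡ 7 − 28 ≡ 9 (mod 10).
Need 31⁻¹ mod 10. Extended Euclid on (10, 1):
10 = 10×1 + 0
31⁻¹ ≡ 1 (mod 10), so k ≡ 1·9 ≡ 9 (mod 10).
x = 28 + 31·9 = 307.

307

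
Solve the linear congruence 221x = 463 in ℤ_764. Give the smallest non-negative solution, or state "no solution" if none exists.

First find gcd(221, 764):
764 = 3·221 + 101
221 = 2·101 + 19
101 = 5·19 + 6
19 = 3·6 + 1
6 = 6·1 + 0
gcd = 1, so a unique solution mod 764 exists.
Back-substitute for the Bézout coefficients:
1 = 19 − 3·6
1 = −3·101 + 16·19
1 = 16·221 − 35·101
1 = −35·764 + 121·221
So 221·(121) ≡ 1 (mod 764), giving 221⁻¹ ≡ 121.
x ≡ 221⁻¹·463 ≡ 121·463 ≡ 251 (mod 764).

251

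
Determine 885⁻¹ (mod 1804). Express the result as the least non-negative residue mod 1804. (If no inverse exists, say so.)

Extended Euclidean algorithm:
1804 = 2·885 + 34
885 = 26·34 + 1
34 = 34·1 + 0
gcd = 1, so the inverse exists. Back-substitute:
1 = 885 − 26·34
1 = −26·1804 + 53·885
So 885·53 ≡ 1 (mod 1804).

53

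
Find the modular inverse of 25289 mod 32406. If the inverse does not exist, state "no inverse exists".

Compute gcd(25289, 32406):
32406 = 1*25289 + 7117
25289 = 3*7117 + 3938
7117 = 1*3938 + 3179
3938 = 1*3179 + 759
3179 = 4*759 + 143
759 = 5*143 + 44
143 = 3*44 + 11
44 = 4*11 + 0
The gcd is 11, not 1, hence no inverse exists.

no inverse exists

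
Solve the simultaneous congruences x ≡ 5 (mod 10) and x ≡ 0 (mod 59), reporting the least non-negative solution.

Write x = 5 + 10·k. Then 10·k ≡ 0 − 5 ≡ 54 (mod 59).
Need 10⁻¹ mod 59. Extended Euclid on (59, 10):
59 = 5×10 + 9
10 = 1×9 + 1
9 = 9×1 + 0
Back-substitute:
1 = 10 − 9
1 = −59 + 6·10
10⁻¹ ≡ 6 (mod 59), so k ≡ 6·54 ≡ 29 (mod 59).
x = 5 + 10·29 = 295.

295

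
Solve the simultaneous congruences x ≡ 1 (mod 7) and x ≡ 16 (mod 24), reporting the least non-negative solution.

Write x = 1 + 7·k. Then 7·k ≡ 16 − 1 ≡ 15 (mod 24).
Need 7⁻¹ mod 24. Extended Euclid on (24, 7):
24 = 3×7 + 3
7 = 2×3 + 1
3 = 3×1 + 0
Back-substitute:
1 = 7 − 2·3
1 = −2·24 + 7·7
7⁻¹ ≡ 7 (mod 24), so k ≡ 7·15 ≡ 9 (mod 24).
x = 1 + 7·9 = 64.

64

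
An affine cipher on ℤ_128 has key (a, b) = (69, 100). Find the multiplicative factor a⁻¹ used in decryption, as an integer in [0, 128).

Apply the Euclidean algorithm to 128 and 69:
128 = 1*69 + 59
69 = 1*59 + 10
59 = 5*10 + 9
10 = 1*9 + 1
9 = 9*1 + 0
gcd = 1, so the inverse exists. Back-substitute:
1 = 10 − 9
1 = −59 + 6·10
1 = 6·69 − 7·59
1 = −7·128 + 13·69
So 69·13 ≡ 1 (mod 128).

13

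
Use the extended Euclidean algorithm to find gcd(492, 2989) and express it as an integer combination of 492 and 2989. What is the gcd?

Repeated division:
2989 = 6·492 + 37
492 = 13·37 + 11
37 = 3·11 + 4
11 = 2·4 + 3
4 = 1·3 + 1
3 = 3·1 + 0
gcd(492, 2989) = 1.
Back-substituting:
1 = 4 − 3
1 = −11 + 3·4
1 = 3·37 − 10·11
1 = −10·492 + 133·37
1 = 133·2989 − 808·492
So 1 = (133)·2989 + (-808)·492.

1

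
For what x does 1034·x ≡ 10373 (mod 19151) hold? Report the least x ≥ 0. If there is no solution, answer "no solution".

1288

First find gcd(1034, 19151):
19151 = 18·1034 + 539
1034 = 1·539 + 495
539 = 1·495 + 44
495 = 11·44 + 11
44 = 4·11 + 0
gcd = 11 and 11 | 10373, so solutions exist. Divide through by 11: 94x ≡ 943 (mod 1741).
Now find 94⁻¹ mod 1741:
1741 = 18·94 + 49
94 = 1·49 + 45
49 = 1·45 + 4
45 = 11·4 + 1
4 = 4·1 + 0
Back-substitute:
1 = 45 − 11·4
1 = −11·49 + 12·45
1 = 12·94 − 23·49
1 = −23·1741 + 426·94
So 94⁻¹ ≡ 426 (mod 1741).
Then x ≡ 426·943 ≡ 1288 (mod 1741); the smallest non-negative solution is x = 1288.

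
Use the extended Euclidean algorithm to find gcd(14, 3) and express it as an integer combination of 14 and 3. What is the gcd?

1

Euclidean algorithm:
14 = 4·3 + 2
3 = 1·2 + 1
2 = 2·1 + 0
gcd(14, 3) = 1.
Express as a combination:
1 = 3 − 2
1 = −14 + 5·3
So 1 = (-1)·14 + (5)·3.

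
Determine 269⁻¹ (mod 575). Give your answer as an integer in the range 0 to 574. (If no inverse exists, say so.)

Apply the Euclidean algorithm to 575 and 269:
575 = 2*269 + 37
269 = 7*37 + 10
37 = 3*10 + 7
10 = 1*7 + 3
7 = 2*3 + 1
3 = 3*1 + 0
The gcd is 1. Working backward:
1 = 7 − 2·3
1 = −2·10 + 3·7
1 = 3·37 − 11·10
1 = −11·269 + 80·37
1 = 80·575 − 171·269
Hence 269⁻¹ ≡ -171 ≡ 404 (mod 575).

404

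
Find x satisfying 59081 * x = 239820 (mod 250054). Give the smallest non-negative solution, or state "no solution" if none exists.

103922

First find gcd(59081, 250054):
250054 = 4·59081 + 13730
59081 = 4·13730 + 4161
13730 = 3·4161 + 1247
4161 = 3·1247 + 420
1247 = 2·420 + 407
420 = 1·407 + 13
407 = 31·13 + 4
13 = 3·4 + 1
4 = 4·1 + 0
gcd = 1, so a unique solution mod 250054 exists.
Back-substitute for the Bézout coefficients:
1 = 13 − 3·4
1 = −3·407 + 94·13
1 = 94·420 − 97·407
1 = −97·1247 + 288·420
1 = 288·4161 − 961·1247
1 = −961·13730 + 3171·4161
1 = 3171·59081 − 13645·13730
1 = −13645·250054 + 57751·59081
So 59081·(57751) ≡ 1 (mod 250054), giving 59081⁻¹ ≡ 57751.
x ≡ 59081⁻¹·239820 ≡ 57751·239820 ≡ 103922 (mod 250054).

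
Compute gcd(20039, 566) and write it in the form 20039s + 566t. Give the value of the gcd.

1

Apply Euclid's algorithm to 20039 and 566:
20039 = 35*566 + 229
566 = 2*229 + 108
229 = 2*108 + 13
108 = 8*13 + 4
13 = 3*4 + 1
4 = 4*1 + 0
gcd(20039, 566) = 1.
Working backward:
1 = 13 − 3·4
1 = −3·108 + 25·13
1 = 25·229 − 53·108
1 = −53·566 + 131·229
1 = 131·20039 − 4638·566
So 1 = (131)·20039 + (-4638)·566.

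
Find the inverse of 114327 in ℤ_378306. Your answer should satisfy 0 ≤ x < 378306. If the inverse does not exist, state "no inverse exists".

no inverse exists

Euclidean algorithm on 378306, 114327:
378306 = 3·114327 + 35325
114327 = 3·35325 + 8352
35325 = 4·8352 + 1917
8352 = 4·1917 + 684
1917 = 2·684 + 549
684 = 1·549 + 135
549 = 4·135 + 9
135 = 15·9 + 0
Since gcd = 9 > 1, 114327 is not a unit mod 378306.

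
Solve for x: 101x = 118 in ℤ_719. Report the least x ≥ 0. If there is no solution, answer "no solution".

First find gcd(101, 719):
719 = 7·101 + 12
101 = 8·12 + 5
12 = 2·5 + 2
5 = 2·2 + 1
2 = 2·1 + 0
gcd = 1, so a unique solution mod 719 exists.
Back-substitute for the Bézout coefficients:
1 = 5 − 2·2
1 = −2·12 + 5·5
1 = 5·101 − 42·12
1 = −42·719 + 299·101
So 101·(299) ≡ 1 (mod 719), giving 101⁻¹ ≡ 299.
x ≡ 101⁻¹·118 ≡ 299·118 ≡ 51 (mod 719).

51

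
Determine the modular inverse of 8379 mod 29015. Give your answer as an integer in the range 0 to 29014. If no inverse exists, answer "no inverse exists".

no inverse exists

Euclidean algorithm on 29015, 8379:
29015 = 3×8379 + 3878
8379 = 2×3878 + 623
3878 = 6×623 + 140
623 = 4×140 + 63
140 = 2×63 + 14
63 = 4×14 + 7
14 = 2×7 + 0
Since gcd = 7 > 1, 8379 is not a unit mod 29015.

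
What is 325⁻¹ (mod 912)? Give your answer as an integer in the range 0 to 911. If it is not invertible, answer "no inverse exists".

637

gcd(912, 325) by repeated division:
912 = 2·325 + 262
325 = 1·262 + 63
262 = 4·63 + 10
63 = 6·10 + 3
10 = 3·3 + 1
3 = 3·1 + 0
gcd = 1, so the inverse exists. Back-substitute:
1 = 10 − 3·3
1 = −3·63 + 19·10
1 = 19·262 − 79·63
1 = −79·325 + 98·262
1 = 98·912 − 275·325
Hence 325⁻¹ ≡ -275 ≡ 637 (mod 912).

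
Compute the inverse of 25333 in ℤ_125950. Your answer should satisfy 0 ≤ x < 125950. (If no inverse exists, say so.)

no inverse exists

Compute gcd(25333, 125950):
125950 = 4*25333 + 24618
25333 = 1*24618 + 715
24618 = 34*715 + 308
715 = 2*308 + 99
308 = 3*99 + 11
99 = 9*11 + 0
gcd(25333, 125950) = 11 ≠ 1, so 25333 has no multiplicative inverse modulo 125950.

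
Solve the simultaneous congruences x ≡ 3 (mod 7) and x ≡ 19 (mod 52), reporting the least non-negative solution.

Write x = 3 + 7·k. Then 7·k ≡ 19 − 3 ≡ 16 (mod 52).
Need 7⁻¹ mod 52. Extended Euclid on (52, 7):
52 = 7·7 + 3
7 = 2·3 + 1
3 = 3·1 + 0
Back-substitute:
1 = 7 − 2·3
1 = −2·52 + 15·7
7⁻¹ ≡ 15 (mod 52), so k ≡ 15·16 ≡ 32 (mod 52).
x = 3 + 7·32 = 227.

227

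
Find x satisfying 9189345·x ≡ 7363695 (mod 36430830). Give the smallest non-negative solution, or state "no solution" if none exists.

First find gcd(9189345, 36430830):
36430830 = 3·9189345 + 8862795
9189345 = 1·8862795 + 326550
8862795 = 27·326550 + 45945
326550 = 7·45945 + 4935
45945 = 9·4935 + 1530
4935 = 3·1530 + 345
1530 = 4·345 + 150
345 = 2·150 + 45
150 = 3·45 + 15
45 = 3·15 + 0
gcd = 15 and 15 | 7363695, so solutions exist. Divide through by 15: 612623x ≡ 490913 (mod 2428722).
Now find 612623⁻¹ mod 2428722:
2428722 = 3×612623 + 590853
612623 = 1×590853 + 21770
590853 = 27×21770 + 3063
21770 = 7×3063 + 329
3063 = 9×329 + 102
329 = 3×102 + 23
102 = 4×23 + 10
23 = 2×10 + 3
10 = 3×3 + 1
3 = 3×1 + 0
Back-substitute:
1 = 10 − 3·3
1 = −3·23 + 7·10
1 = 7·102 − 31·23
1 = −31·329 + 100·102
1 = 100·3063 − 931·329
1 = −931·21770 + 6617·3063
1 = 6617·590853 − 179590·21770
1 = −179590·612623 + 186207·590853
1 = 186207·2428722 − 738211·612623
So 612623·(-738211) ≡ 1 (mod 2428722), i.e. 612623⁻¹ ≡ 1690511.
Then x ≡ 1690511·490913 ≡ 1947865 (mod 2428722); the smallest non-negative solution is x = 1947865.

1947865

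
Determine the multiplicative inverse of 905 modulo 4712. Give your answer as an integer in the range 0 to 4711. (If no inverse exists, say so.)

Apply the Euclidean algorithm to 4712 and 905:
4712 = 5·905 + 187
905 = 4·187 + 157
187 = 1·157 + 30
157 = 5·30 + 7
30 = 4·7 + 2
7 = 3·2 + 1
2 = 2·1 + 0
The gcd is 1. Working backward:
1 = 7 − 3·2
1 = −3·30 + 13·7
1 = 13·157 − 68·30
1 = −68·187 + 81·157
1 = 81·905 − 392·187
1 = −392·4712 + 2041·905
So 905·2041 ≡ 1 (mod 4712).

2041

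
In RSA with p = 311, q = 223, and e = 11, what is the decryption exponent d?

φ(n) = (p−1)(q−1) = 310·222 = 68820.
Need d with 11·d ≡ 1 (mod 68820). Apply the extended Euclidean algorithm:
68820 = 6256·11 + 4
11 = 2·4 + 3
4 = 1·3 + 1
3 = 3·1 + 0
Back-substitute:
1 = 4 − 3
1 = −11 + 3·4
1 = 3·68820 − 18769·11
So 11·(-18769) ≡ 1 (mod 68820), hence d ≡ -18769 ≡ 50051 (mod 68820).

50051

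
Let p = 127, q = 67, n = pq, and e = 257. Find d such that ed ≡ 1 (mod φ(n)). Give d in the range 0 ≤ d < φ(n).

2621

φ(n) = (p−1)(q−1) = 126·66 = 8316.
Need d with 257·d ≡ 1 (mod 8316). Apply the extended Euclidean algorithm:
8316 = 32·257 + 92
257 = 2·92 + 73
92 = 1·73 + 19
73 = 3·19 + 16
19 = 1·16 + 3
16 = 5·3 + 1
3 = 3·1 + 0
Back-substitute:
1 = 16 − 5·3
1 = −5·19 + 6·16
1 = 6·73 − 23·19
1 = −23·92 + 29·73
1 = 29·257 − 81·92
1 = −81·8316 + 2621·257
So 257·2621 ≡ 1 (mod 8316), hence d = 2621.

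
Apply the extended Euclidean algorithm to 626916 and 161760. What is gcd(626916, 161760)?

Apply Euclid's algorithm to 626916 and 161760:
626916 = 3×161760 + 141636
161760 = 1×141636 + 20124
141636 = 7×20124 + 768
20124 = 26×768 + 156
768 = 4×156 + 144
156 = 1×144 + 12
144 = 12×12 + 0
gcd(626916, 161760) = 12.
Back-substituting:
12 = 156 − 144
12 = −768 + 5·156
12 = 5·20124 − 131·768
12 = −131·141636 + 922·20124
12 = 922·161760 − 1053·141636
12 = −1053·626916 + 4081·161760
So 12 = (-1053)·626916 + (4081)·161760.

12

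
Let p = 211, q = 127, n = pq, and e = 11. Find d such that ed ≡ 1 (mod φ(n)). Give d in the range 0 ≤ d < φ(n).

φ(n) = (p−1)(q−1) = 210·126 = 26460.
Need d with 11·d ≡ 1 (mod 26460). Apply the extended Euclidean algorithm:
26460 = 2405×11 + 5
11 = 2×5 + 1
5 = 5×1 + 0
Back-substitute:
1 = 11 − 2·5
1 = −2·26460 + 4811·11
So 11·4811 ≡ 1 (mod 26460), hence d = 4811.

4811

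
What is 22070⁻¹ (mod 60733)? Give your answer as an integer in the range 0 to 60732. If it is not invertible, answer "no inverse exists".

17620

gcd(60733, 22070) by repeated division:
60733 = 2×22070 + 16593
22070 = 1×16593 + 5477
16593 = 3×5477 + 162
5477 = 33×162 + 131
162 = 1×131 + 31
131 = 4×31 + 7
31 = 4×7 + 3
7 = 2×3 + 1
3 = 3×1 + 0
The gcd is 1. Working backward:
1 = 7 − 2·3
1 = −2·31 + 9·7
1 = 9·131 − 38·31
1 = −38·162 + 47·131
1 = 47·5477 − 1589·162
1 = −1589·16593 + 4814·5477
1 = 4814·22070 − 6403·16593
1 = −6403·60733 + 17620·22070
So 22070·17620 ≡ 1 (mod 60733).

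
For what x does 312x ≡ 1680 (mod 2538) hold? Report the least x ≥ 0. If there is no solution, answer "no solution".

103

First find gcd(312, 2538):
2538 = 8×312 + 42
312 = 7×42 + 18
42 = 2×18 + 6
18 = 3×6 + 0
gcd = 6 and 6 | 1680, so solutions exist. Divide through by 6: 52x ≡ 280 (mod 423).
Now find 52⁻¹ mod 423:
423 = 8×52 + 7
52 = 7×7 + 3
7 = 2×3 + 1
3 = 3×1 + 0
Back-substitute:
1 = 7 − 2·3
1 = −2·52 + 15·7
1 = 15·423 − 122·52
So 52·(-122) ≡ 1 (mod 423), i.e. 52⁻¹ ≡ 301.
Then x ≡ 301·280 ≡ 103 (mod 423); the smallest non-negative solution is x = 103.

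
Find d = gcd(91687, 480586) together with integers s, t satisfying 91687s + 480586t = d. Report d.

1

Apply Euclid's algorithm to 480586 and 91687:
480586 = 5·91687 + 22151
91687 = 4·22151 + 3083
22151 = 7·3083 + 570
3083 = 5·570 + 233
570 = 2·233 + 104
233 = 2·104 + 25
104 = 4·25 + 4
25 = 6·4 + 1
4 = 4·1 + 0
gcd(91687, 480586) = 1.
Back-substituting:
1 = 25 − 6·4
1 = −6·104 + 25·25
1 = 25·233 − 56·104
1 = −56·570 + 137·233
1 = 137·3083 − 741·570
1 = −741·22151 + 5324·3083
1 = 5324·91687 − 22037·22151
1 = −22037·480586 + 115509·91687
So 1 = (-22037)·480586 + (115509)·91687.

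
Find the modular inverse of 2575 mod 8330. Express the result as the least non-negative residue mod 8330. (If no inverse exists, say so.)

no inverse exists

Compute gcd(2575, 8330):
8330 = 3×2575 + 605
2575 = 4×605 + 155
605 = 3×155 + 140
155 = 1×140 + 15
140 = 9×15 + 5
15 = 3×5 + 0
Since gcd = 5 > 1, 2575 is not a unit mod 8330.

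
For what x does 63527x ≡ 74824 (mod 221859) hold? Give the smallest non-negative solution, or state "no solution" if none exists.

First find gcd(63527, 221859):
221859 = 3*63527 + 31278
63527 = 2*31278 + 971
31278 = 32*971 + 206
971 = 4*206 + 147
206 = 1*147 + 59
147 = 2*59 + 29
59 = 2*29 + 1
29 = 29*1 + 0
gcd = 1, so a unique solution mod 221859 exists.
Back-substitute for the Bézout coefficients:
1 = 59 − 2·29
1 = −2·147 + 5·59
1 = 5·206 − 7·147
1 = −7·971 + 33·206
1 = 33·31278 − 1063·971
1 = −1063·63527 + 2159·31278
1 = 2159·221859 − 7540·63527
So 63527·(-7540) ≡ 1 (mod 221859), giving 63527⁻¹ ≡ 214319.
x ≡ 63527⁻¹·74824 ≡ 214319·74824 ≡ 14477 (mod 221859).

14477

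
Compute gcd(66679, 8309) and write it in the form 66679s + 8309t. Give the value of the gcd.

Apply Euclid's algorithm to 66679 and 8309:
66679 = 8*8309 + 207
8309 = 40*207 + 29
207 = 7*29 + 4
29 = 7*4 + 1
4 = 4*1 + 0
gcd(66679, 8309) = 1.
Back-substituting:
1 = 29 − 7·4
1 = −7·207 + 50·29
1 = 50·8309 − 2007·207
1 = −2007·66679 + 16106·8309
So 1 = (-2007)·66679 + (16106)·8309.

1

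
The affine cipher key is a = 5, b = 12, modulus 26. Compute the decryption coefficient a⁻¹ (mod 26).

21

Run Euclid on (26, 5):
26 = 5·5 + 1
5 = 5·1 + 0
Since gcd(5, 26) = 1, back-substitute to write 1 as a combination:
1 = 26 − 5·5
So 5·(-5) ≡ 1 (mod 26), and -5 ≡ 21 (mod 26).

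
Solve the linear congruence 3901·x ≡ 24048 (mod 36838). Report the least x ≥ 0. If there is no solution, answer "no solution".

26976

First find gcd(3901, 36838):
36838 = 9*3901 + 1729
3901 = 2*1729 + 443
1729 = 3*443 + 400
443 = 1*400 + 43
400 = 9*43 + 13
43 = 3*13 + 4
13 = 3*4 + 1
4 = 4*1 + 0
gcd = 1, so a unique solution mod 36838 exists.
Back-substitute for the Bézout coefficients:
1 = 13 − 3·4
1 = −3·43 + 10·13
1 = 10·400 − 93·43
1 = −93·443 + 103·400
1 = 103·1729 − 402·443
1 = −402·3901 + 907·1729
1 = 907·36838 − 8565·3901
So 3901·(-8565) ≡ 1 (mod 36838), giving 3901⁻¹ ≡ 28273.
x ≡ 3901⁻¹·24048 ≡ 28273·24048 ≡ 26976 (mod 36838).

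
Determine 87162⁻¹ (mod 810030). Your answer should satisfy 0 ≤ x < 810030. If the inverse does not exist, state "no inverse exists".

Euclidean algorithm on 810030, 87162:
810030 = 9×87162 + 25572
87162 = 3×25572 + 10446
25572 = 2×10446 + 4680
10446 = 2×4680 + 1086
4680 = 4×1086 + 336
1086 = 3×336 + 78
336 = 4×78 + 24
78 = 3×24 + 6
24 = 4×6 + 0
Since gcd = 6 > 1, 87162 is not a unit mod 810030.

no inverse exists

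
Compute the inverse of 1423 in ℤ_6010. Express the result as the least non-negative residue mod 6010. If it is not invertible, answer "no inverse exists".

2627

Run Euclid on (6010, 1423):
6010 = 4×1423 + 318
1423 = 4×318 + 151
318 = 2×151 + 16
151 = 9×16 + 7
16 = 2×7 + 2
7 = 3×2 + 1
2 = 2×1 + 0
The gcd is 1. Working backward:
1 = 7 − 3·2
1 = −3·16 + 7·7
1 = 7·151 − 66·16
1 = −66·318 + 139·151
1 = 139·1423 − 622·318
1 = −622·6010 + 2627·1423
So 1423·2627 ≡ 1 (mod 6010).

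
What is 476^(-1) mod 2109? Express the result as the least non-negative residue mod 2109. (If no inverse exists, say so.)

Extended Euclidean algorithm:
2109 = 4·476 + 205
476 = 2·205 + 66
205 = 3·66 + 7
66 = 9·7 + 3
7 = 2·3 + 1
3 = 3·1 + 0
The gcd is 1. Working backward:
1 = 7 − 2·3
1 = −2·66 + 19·7
1 = 19·205 − 59·66
1 = −59·476 + 137·205
1 = 137·2109 − 607·476
Hence 476⁻¹ ≡ -607 ≡ 1502 (mod 2109).

1502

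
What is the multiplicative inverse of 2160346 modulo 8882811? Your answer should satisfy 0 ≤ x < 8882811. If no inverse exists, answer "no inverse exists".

2102533

Extended Euclidean algorithm:
8882811 = 4×2160346 + 241427
2160346 = 8×241427 + 228930
241427 = 1×228930 + 12497
228930 = 18×12497 + 3984
12497 = 3×3984 + 545
3984 = 7×545 + 169
545 = 3×169 + 38
169 = 4×38 + 17
38 = 2×17 + 4
17 = 4×4 + 1
4 = 4×1 + 0
gcd = 1, so the inverse exists. Back-substitute:
1 = 17 − 4·4
1 = −4·38 + 9·17
1 = 9·169 − 40·38
1 = −40·545 + 129·169
1 = 129·3984 − 943·545
1 = −943·12497 + 2958·3984
1 = 2958·228930 − 54187·12497
1 = −54187·241427 + 57145·228930
1 = 57145·2160346 − 511347·241427
1 = −511347·8882811 + 2102533·2160346
So 2160346·2102533 ≡ 1 (mod 8882811).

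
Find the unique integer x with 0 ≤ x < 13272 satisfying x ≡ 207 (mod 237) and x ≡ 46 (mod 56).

Write x = 207 + 237·k. Then 237·k ≡ 46 − 207 ≡ 7 (mod 56).
Need 237⁻¹ mod 56. Extended Euclid on (56, 13):
56 = 4×13 + 4
13 = 3×4 + 1
4 = 4×1 + 0
Back-substitute:
1 = 13 − 3·4
1 = −3·56 + 13·13
237⁻¹ ≡ 13 (mod 56), so k ≡ 13·7 ≡ 35 (mod 56).
x = 207 + 237·35 = 8502.

8502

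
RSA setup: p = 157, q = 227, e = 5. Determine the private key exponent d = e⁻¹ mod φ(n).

28205

φ(n) = (p−1)(q−1) = 156·226 = 35256.
Need d with 5·d ≡ 1 (mod 35256). Apply the extended Euclidean algorithm:
35256 = 7051*5 + 1
5 = 5*1 + 0
Back-substitute:
1 = 35256 − 7051·5
So 5·(-7051) ≡ 1 (mod 35256), hence d ≡ -7051 ≡ 28205 (mod 35256).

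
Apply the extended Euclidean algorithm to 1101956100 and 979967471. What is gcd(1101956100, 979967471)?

Euclidean algorithm:
1101956100 = 1·979967471 + 121988629
979967471 = 8·121988629 + 4058439
121988629 = 30·4058439 + 235459
4058439 = 17·235459 + 55636
235459 = 4·55636 + 12915
55636 = 4·12915 + 3976
12915 = 3·3976 + 987
3976 = 4·987 + 28
987 = 35·28 + 7
28 = 4·7 + 0
gcd(1101956100, 979967471) = 7.
Working backward:
7 = 987 − 35·28
7 = −35·3976 + 141·987
7 = 141·12915 − 458·3976
7 = −458·55636 + 1973·12915
7 = 1973·235459 − 8350·55636
7 = −8350·4058439 + 143923·235459
7 = 143923·121988629 − 4326040·4058439
7 = −4326040·979967471 + 34752243·121988629
7 = 34752243·1101956100 − 39078283·979967471
So 7 = (34752243)·1101956100 + (-39078283)·979967471.

7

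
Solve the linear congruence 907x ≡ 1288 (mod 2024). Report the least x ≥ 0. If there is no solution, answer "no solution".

1472

First find gcd(907, 2024):
2024 = 2*907 + 210
907 = 4*210 + 67
210 = 3*67 + 9
67 = 7*9 + 4
9 = 2*4 + 1
4 = 4*1 + 0
gcd = 1, so a unique solution mod 2024 exists.
Back-substitute for the Bézout coefficients:
1 = 9 − 2·4
1 = −2·67 + 15·9
1 = 15·210 − 47·67
1 = −47·907 + 203·210
1 = 203·2024 − 453·907
So 907·(-453) ≡ 1 (mod 2024), giving 907⁻¹ ≡ 1571.
x ≡ 907⁻¹·1288 ≡ 1571·1288 ≡ 1472 (mod 2024).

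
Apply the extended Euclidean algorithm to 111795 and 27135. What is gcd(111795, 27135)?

Euclidean algorithm:
111795 = 4*27135 + 3255
27135 = 8*3255 + 1095
3255 = 2*1095 + 1065
1095 = 1*1065 + 30
1065 = 35*30 + 15
30 = 2*15 + 0
gcd(111795, 27135) = 15.
Working backward:
15 = 1065 − 35·30
15 = −35·1095 + 36·1065
15 = 36·3255 − 107·1095
15 = −107·27135 + 892·3255
15 = 892·111795 − 3675·27135
So 15 = (892)·111795 + (-3675)·27135.

15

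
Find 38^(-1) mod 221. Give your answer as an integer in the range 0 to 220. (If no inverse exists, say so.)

Run Euclid on (221, 38):
221 = 5·38 + 31
38 = 1·31 + 7
31 = 4·7 + 3
7 = 2·3 + 1
3 = 3·1 + 0
gcd = 1, so the inverse exists. Back-substitute:
1 = 7 − 2·3
1 = −2·31 + 9·7
1 = 9·38 − 11·31
1 = −11·221 + 64·38
So 38·64 ≡ 1 (mod 221).

64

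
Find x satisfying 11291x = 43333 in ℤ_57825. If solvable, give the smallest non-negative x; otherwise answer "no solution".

7988

First find gcd(11291, 57825):
57825 = 5*11291 + 1370
11291 = 8*1370 + 331
1370 = 4*331 + 46
331 = 7*46 + 9
46 = 5*9 + 1
9 = 9*1 + 0
gcd = 1, so a unique solution mod 57825 exists.
Back-substitute for the Bézout coefficients:
1 = 46 − 5·9
1 = −5·331 + 36·46
1 = 36·1370 − 149·331
1 = −149·11291 + 1228·1370
1 = 1228·57825 − 6289·11291
So 11291·(-6289) ≡ 1 (mod 57825), giving 11291⁻¹ ≡ 51536.
x ≡ 11291⁻¹·43333 ≡ 51536·43333 ≡ 7988 (mod 57825).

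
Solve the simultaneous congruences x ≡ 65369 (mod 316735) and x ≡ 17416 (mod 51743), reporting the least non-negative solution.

Write x = 65369 + 316735·k. Then 316735·k ≡ 17416 − 65369 ≡ 3790 (mod 51743).
Need 316735⁻¹ mod 51743. Extended Euclid on (51743, 6277):
51743 = 8·6277 + 1527
6277 = 4·1527 + 169
1527 = 9·169 + 6
169 = 28·6 + 1
6 = 6·1 + 0
Back-substitute:
1 = 169 − 28·6
1 = −28·1527 + 253·169
1 = 253·6277 − 1040·1527
1 = −1040·51743 + 8573·6277
316735⁻¹ ≡ 8573 (mod 51743), so k ≡ 8573·3790 ≡ 48809 (mod 51743).
x = 65369 + 316735·48809 = 15459583984.

15459583984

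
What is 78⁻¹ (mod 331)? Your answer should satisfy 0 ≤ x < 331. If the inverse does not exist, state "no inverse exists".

174

Apply the Euclidean algorithm to 331 and 78:
331 = 4*78 + 19
78 = 4*19 + 2
19 = 9*2 + 1
2 = 2*1 + 0
The gcd is 1. Working backward:
1 = 19 − 9·2
1 = −9·78 + 37·19
1 = 37·331 − 157·78
Hence 78⁻¹ ≡ -157 ≡ 174 (mod 331).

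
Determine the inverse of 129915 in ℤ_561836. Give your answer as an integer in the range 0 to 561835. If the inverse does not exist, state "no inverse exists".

gcd(561836, 129915) by repeated division:
561836 = 4·129915 + 42176
129915 = 3·42176 + 3387
42176 = 12·3387 + 1532
3387 = 2·1532 + 323
1532 = 4·323 + 240
323 = 1·240 + 83
240 = 2·83 + 74
83 = 1·74 + 9
74 = 8·9 + 2
9 = 4·2 + 1
2 = 2·1 + 0
gcd = 1, so the inverse exists. Back-substitute:
1 = 9 − 4·2
1 = −4·74 + 33·9
1 = 33·83 − 37·74
1 = −37·240 + 107·83
1 = 107·323 − 144·240
1 = −144·1532 + 683·323
1 = 683·3387 − 1510·1532
1 = −1510·42176 + 18803·3387
1 = 18803·129915 − 57919·42176
1 = −57919·561836 + 250479·129915
So 129915·250479 ≡ 1 (mod 561836).

250479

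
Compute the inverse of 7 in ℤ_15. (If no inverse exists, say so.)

13

Extended Euclidean algorithm:
15 = 2×7 + 1
7 = 7×1 + 0
The gcd is 1. Working backward:
1 = 15 − 2·7
Hence 7⁻¹ ≡ -2 ≡ 13 (mod 15).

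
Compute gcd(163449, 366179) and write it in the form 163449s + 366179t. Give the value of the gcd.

Euclidean algorithm:
366179 = 2*163449 + 39281
163449 = 4*39281 + 6325
39281 = 6*6325 + 1331
6325 = 4*1331 + 1001
1331 = 1*1001 + 330
1001 = 3*330 + 11
330 = 30*11 + 0
gcd(163449, 366179) = 11.
Express as a combination:
11 = 1001 − 3·330
11 = −3·1331 + 4·1001
11 = 4·6325 − 19·1331
11 = −19·39281 + 118·6325
11 = 118·163449 − 491·39281
11 = −491·366179 + 1100·163449
So 11 = (-491)·366179 + (1100)·163449.

11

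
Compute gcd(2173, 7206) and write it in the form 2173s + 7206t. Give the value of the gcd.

Euclidean algorithm:
7206 = 3×2173 + 687
2173 = 3×687 + 112
687 = 6×112 + 15
112 = 7×15 + 7
15 = 2×7 + 1
7 = 7×1 + 0
gcd(2173, 7206) = 1.
Express as a combination:
1 = 15 − 2·7
1 = −2·112 + 15·15
1 = 15·687 − 92·112
1 = −92·2173 + 291·687
1 = 291·7206 − 965·2173
So 1 = (291)·7206 + (-965)·2173.

1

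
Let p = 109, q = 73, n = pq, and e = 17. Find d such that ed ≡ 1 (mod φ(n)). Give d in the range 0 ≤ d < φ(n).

5489

φ(n) = (p−1)(q−1) = 108·72 = 7776.
Need d with 17·d ≡ 1 (mod 7776). Apply the extended Euclidean algorithm:
7776 = 457×17 + 7
17 = 2×7 + 3
7 = 2×3 + 1
3 = 3×1 + 0
Back-substitute:
1 = 7 − 2·3
1 = −2·17 + 5·7
1 = 5·7776 − 2287·17
So 17·(-2287) ≡ 1 (mod 7776), hence d ≡ -2287 ≡ 5489 (mod 7776).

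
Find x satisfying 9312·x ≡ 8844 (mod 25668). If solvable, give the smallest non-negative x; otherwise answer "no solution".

985

First find gcd(9312, 25668):
25668 = 2·9312 + 7044
9312 = 1·7044 + 2268
7044 = 3·2268 + 240
2268 = 9·240 + 108
240 = 2·108 + 24
108 = 4·24 + 12
24 = 2·12 + 0
gcd = 12 and 12 | 8844, so solutions exist. Divide through by 12: 776x ≡ 737 (mod 2139).
Now find 776⁻¹ mod 2139:
2139 = 2*776 + 587
776 = 1*587 + 189
587 = 3*189 + 20
189 = 9*20 + 9
20 = 2*9 + 2
9 = 4*2 + 1
2 = 2*1 + 0
Back-substitute:
1 = 9 − 4·2
1 = −4·20 + 9·9
1 = 9·189 − 85·20
1 = −85·587 + 264·189
1 = 264·776 − 349·587
1 = −349·2139 + 962·776
So 776⁻¹ ≡ 962 (mod 2139).
Then x ≡ 962·737 ≡ 985 (mod 2139); the smallest non-negative solution is x = 985.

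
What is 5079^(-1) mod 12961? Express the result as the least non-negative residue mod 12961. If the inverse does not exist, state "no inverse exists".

5632

Apply the Euclidean algorithm to 12961 and 5079:
12961 = 2×5079 + 2803
5079 = 1×2803 + 2276
2803 = 1×2276 + 527
2276 = 4×527 + 168
527 = 3×168 + 23
168 = 7×23 + 7
23 = 3×7 + 2
7 = 3×2 + 1
2 = 2×1 + 0
Since gcd(5079, 12961) = 1, back-substitute to write 1 as a combination:
1 = 7 − 3·2
1 = −3·23 + 10·7
1 = 10·168 − 73·23
1 = −73·527 + 229·168
1 = 229·2276 − 989·527
1 = −989·2803 + 1218·2276
1 = 1218·5079 − 2207·2803
1 = −2207·12961 + 5632·5079
So 5079·5632 ≡ 1 (mod 12961).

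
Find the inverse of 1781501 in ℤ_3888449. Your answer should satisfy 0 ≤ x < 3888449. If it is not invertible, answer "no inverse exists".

Apply the Euclidean algorithm to 3888449 and 1781501:
3888449 = 2·1781501 + 325447
1781501 = 5·325447 + 154266
325447 = 2·154266 + 16915
154266 = 9·16915 + 2031
16915 = 8·2031 + 667
2031 = 3·667 + 30
667 = 22·30 + 7
30 = 4·7 + 2
7 = 3·2 + 1
2 = 2·1 + 0
gcd = 1, so the inverse exists. Back-substitute:
1 = 7 − 3·2
1 = −3·30 + 13·7
1 = 13·667 − 289·30
1 = −289·2031 + 880·667
1 = 880·16915 − 7329·2031
1 = −7329·154266 + 66841·16915
1 = 66841·325447 − 141011·154266
1 = −141011·1781501 + 771896·325447
1 = 771896·3888449 − 1684803·1781501
Thus 1781501·(-1684803) ≡ 1 (mod 3888449); reducing, -1684803 mod 3888449 = 2203646.

2203646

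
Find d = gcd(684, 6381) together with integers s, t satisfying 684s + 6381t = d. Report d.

9

Apply Euclid's algorithm to 6381 and 684:
6381 = 9*684 + 225
684 = 3*225 + 9
225 = 25*9 + 0
gcd(684, 6381) = 9.
Express as a combination:
9 = 684 − 3·225
9 = −3·6381 + 28·684
So 9 = (-3)·6381 + (28)·684.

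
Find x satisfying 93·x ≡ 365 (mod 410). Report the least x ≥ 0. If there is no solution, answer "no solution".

145

First find gcd(93, 410):
410 = 4*93 + 38
93 = 2*38 + 17
38 = 2*17 + 4
17 = 4*4 + 1
4 = 4*1 + 0
gcd = 1, so a unique solution mod 410 exists.
Back-substitute for the Bézout coefficients:
1 = 17 − 4·4
1 = −4·38 + 9·17
1 = 9·93 − 22·38
1 = −22·410 + 97·93
So 93·(97) ≡ 1 (mod 410), giving 93⁻¹ ≡ 97.
x ≡ 93⁻¹·365 ≡ 97·365 ≡ 145 (mod 410).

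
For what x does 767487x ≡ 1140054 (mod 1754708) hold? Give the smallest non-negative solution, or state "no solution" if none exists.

1645790

First find gcd(767487, 1754708):
1754708 = 2*767487 + 219734
767487 = 3*219734 + 108285
219734 = 2*108285 + 3164
108285 = 34*3164 + 709
3164 = 4*709 + 328
709 = 2*328 + 53
328 = 6*53 + 10
53 = 5*10 + 3
10 = 3*3 + 1
3 = 3*1 + 0
gcd = 1, so a unique solution mod 1754708 exists.
Back-substitute for the Bézout coefficients:
1 = 10 − 3·3
1 = −3·53 + 16·10
1 = 16·328 − 99·53
1 = −99·709 + 214·328
1 = 214·3164 − 955·709
1 = −955·108285 + 32684·3164
1 = 32684·219734 − 66323·108285
1 = −66323·767487 + 231653·219734
1 = 231653·1754708 − 529629·767487
So 767487·(-529629) ≡ 1 (mod 1754708), giving 767487⁻¹ ≡ 1225079.
x ≡ 767487⁻¹·1140054 ≡ 1225079·1140054 ≡ 1645790 (mod 1754708).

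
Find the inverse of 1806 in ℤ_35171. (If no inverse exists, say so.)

7264

Run Euclid on (35171, 1806):
35171 = 19·1806 + 857
1806 = 2·857 + 92
857 = 9·92 + 29
92 = 3·29 + 5
29 = 5·5 + 4
5 = 1·4 + 1
4 = 4·1 + 0
The gcd is 1. Working backward:
1 = 5 − 4
1 = −29 + 6·5
1 = 6·92 − 19·29
1 = −19·857 + 177·92
1 = 177·1806 − 373·857
1 = −373·35171 + 7264·1806
So 1806·7264 ≡ 1 (mod 35171).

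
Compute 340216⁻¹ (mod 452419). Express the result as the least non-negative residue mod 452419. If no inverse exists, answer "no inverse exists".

139476

Apply the Euclidean algorithm to 452419 and 340216:
452419 = 1*340216 + 112203
340216 = 3*112203 + 3607
112203 = 31*3607 + 386
3607 = 9*386 + 133
386 = 2*133 + 120
133 = 1*120 + 13
120 = 9*13 + 3
13 = 4*3 + 1
3 = 3*1 + 0
gcd = 1, so the inverse exists. Back-substitute:
1 = 13 − 4·3
1 = −4·120 + 37·13
1 = 37·133 − 41·120
1 = −41·386 + 119·133
1 = 119·3607 − 1112·386
1 = −1112·112203 + 34591·3607
1 = 34591·340216 − 104885·112203
1 = −104885·452419 + 139476·340216
So 340216·139476 ≡ 1 (mod 452419).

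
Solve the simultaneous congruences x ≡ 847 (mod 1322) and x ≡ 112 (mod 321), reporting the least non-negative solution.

8779

Write x = 847 + 1322·k. Then 1322·k ≡ 112 − 847 ≡ 228 (mod 321).
Need 1322⁻¹ mod 321. Extended Euclid on (321, 38):
321 = 8*38 + 17
38 = 2*17 + 4
17 = 4*4 + 1
4 = 4*1 + 0
Back-substitute:
1 = 17 − 4·4
1 = −4·38 + 9·17
1 = 9·321 − 76·38
1322⁻¹ ≡ 245 (mod 321), so k ≡ 245·228 ≡ 6 (mod 321).
x = 847 + 1322·6 = 8779.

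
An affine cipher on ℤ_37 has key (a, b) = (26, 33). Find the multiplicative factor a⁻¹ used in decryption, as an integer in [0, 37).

10

Apply the Euclidean algorithm to 37 and 26:
37 = 1×26 + 11
26 = 2×11 + 4
11 = 2×4 + 3
4 = 1×3 + 1
3 = 3×1 + 0
Since gcd(26, 37) = 1, back-substitute to write 1 as a combination:
1 = 4 − 3
1 = −11 + 3·4
1 = 3·26 − 7·11
1 = −7·37 + 10·26
So 26·10 ≡ 1 (mod 37).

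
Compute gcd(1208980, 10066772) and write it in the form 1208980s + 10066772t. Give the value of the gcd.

Apply Euclid's algorithm to 10066772 and 1208980:
10066772 = 8×1208980 + 394932
1208980 = 3×394932 + 24184
394932 = 16×24184 + 7988
24184 = 3×7988 + 220
7988 = 36×220 + 68
220 = 3×68 + 16
68 = 4×16 + 4
16 = 4×4 + 0
gcd(1208980, 10066772) = 4.
Express as a combination:
4 = 68 − 4·16
4 = −4·220 + 13·68
4 = 13·7988 − 472·220
4 = −472·24184 + 1429·7988
4 = 1429·394932 − 23336·24184
4 = −23336·1208980 + 71437·394932
4 = 71437·10066772 − 594832·1208980
So 4 = (71437)·10066772 + (-594832)·1208980.

4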